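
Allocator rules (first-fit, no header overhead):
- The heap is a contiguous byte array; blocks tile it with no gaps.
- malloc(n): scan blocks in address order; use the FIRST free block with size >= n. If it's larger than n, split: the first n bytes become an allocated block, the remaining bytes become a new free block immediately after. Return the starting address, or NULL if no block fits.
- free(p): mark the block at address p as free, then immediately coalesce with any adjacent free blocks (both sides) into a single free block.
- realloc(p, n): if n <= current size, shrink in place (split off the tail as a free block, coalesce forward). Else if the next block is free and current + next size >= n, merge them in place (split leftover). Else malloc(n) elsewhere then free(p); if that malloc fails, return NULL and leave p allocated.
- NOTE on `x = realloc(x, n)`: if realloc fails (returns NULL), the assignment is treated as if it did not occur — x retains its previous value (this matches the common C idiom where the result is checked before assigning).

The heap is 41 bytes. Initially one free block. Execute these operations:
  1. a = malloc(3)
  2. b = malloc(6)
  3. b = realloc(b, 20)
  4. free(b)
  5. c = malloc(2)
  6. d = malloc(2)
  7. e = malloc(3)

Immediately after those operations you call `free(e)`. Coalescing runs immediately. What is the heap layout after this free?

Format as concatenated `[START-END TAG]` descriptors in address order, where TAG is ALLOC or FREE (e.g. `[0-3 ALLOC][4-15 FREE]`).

Answer: [0-2 ALLOC][3-4 ALLOC][5-6 ALLOC][7-40 FREE]

Derivation:
Op 1: a = malloc(3) -> a = 0; heap: [0-2 ALLOC][3-40 FREE]
Op 2: b = malloc(6) -> b = 3; heap: [0-2 ALLOC][3-8 ALLOC][9-40 FREE]
Op 3: b = realloc(b, 20) -> b = 3; heap: [0-2 ALLOC][3-22 ALLOC][23-40 FREE]
Op 4: free(b) -> (freed b); heap: [0-2 ALLOC][3-40 FREE]
Op 5: c = malloc(2) -> c = 3; heap: [0-2 ALLOC][3-4 ALLOC][5-40 FREE]
Op 6: d = malloc(2) -> d = 5; heap: [0-2 ALLOC][3-4 ALLOC][5-6 ALLOC][7-40 FREE]
Op 7: e = malloc(3) -> e = 7; heap: [0-2 ALLOC][3-4 ALLOC][5-6 ALLOC][7-9 ALLOC][10-40 FREE]
free(e): e = 7 -> block [7-9 ALLOC]; mark free, coalesce with adjacent free neighbors -> [0-2 ALLOC][3-4 ALLOC][5-6 ALLOC][7-40 FREE]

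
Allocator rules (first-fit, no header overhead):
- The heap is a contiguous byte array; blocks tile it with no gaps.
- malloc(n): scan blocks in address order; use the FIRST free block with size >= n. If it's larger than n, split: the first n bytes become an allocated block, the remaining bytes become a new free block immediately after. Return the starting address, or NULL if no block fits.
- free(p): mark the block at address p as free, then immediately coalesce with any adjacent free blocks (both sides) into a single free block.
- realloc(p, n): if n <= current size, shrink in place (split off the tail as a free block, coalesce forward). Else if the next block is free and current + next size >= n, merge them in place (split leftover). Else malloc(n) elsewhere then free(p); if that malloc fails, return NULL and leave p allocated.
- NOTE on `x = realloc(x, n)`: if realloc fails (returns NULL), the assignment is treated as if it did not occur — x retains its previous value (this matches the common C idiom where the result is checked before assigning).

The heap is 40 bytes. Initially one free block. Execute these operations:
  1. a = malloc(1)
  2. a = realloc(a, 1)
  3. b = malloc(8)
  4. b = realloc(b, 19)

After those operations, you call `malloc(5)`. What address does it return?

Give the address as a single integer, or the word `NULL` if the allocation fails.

Op 1: a = malloc(1) -> a = 0; heap: [0-0 ALLOC][1-39 FREE]
Op 2: a = realloc(a, 1) -> a = 0; heap: [0-0 ALLOC][1-39 FREE]
Op 3: b = malloc(8) -> b = 1; heap: [0-0 ALLOC][1-8 ALLOC][9-39 FREE]
Op 4: b = realloc(b, 19) -> b = 1; heap: [0-0 ALLOC][1-19 ALLOC][20-39 FREE]
malloc(5): first-fit scan over [0-0 ALLOC][1-19 ALLOC][20-39 FREE] -> 20

Answer: 20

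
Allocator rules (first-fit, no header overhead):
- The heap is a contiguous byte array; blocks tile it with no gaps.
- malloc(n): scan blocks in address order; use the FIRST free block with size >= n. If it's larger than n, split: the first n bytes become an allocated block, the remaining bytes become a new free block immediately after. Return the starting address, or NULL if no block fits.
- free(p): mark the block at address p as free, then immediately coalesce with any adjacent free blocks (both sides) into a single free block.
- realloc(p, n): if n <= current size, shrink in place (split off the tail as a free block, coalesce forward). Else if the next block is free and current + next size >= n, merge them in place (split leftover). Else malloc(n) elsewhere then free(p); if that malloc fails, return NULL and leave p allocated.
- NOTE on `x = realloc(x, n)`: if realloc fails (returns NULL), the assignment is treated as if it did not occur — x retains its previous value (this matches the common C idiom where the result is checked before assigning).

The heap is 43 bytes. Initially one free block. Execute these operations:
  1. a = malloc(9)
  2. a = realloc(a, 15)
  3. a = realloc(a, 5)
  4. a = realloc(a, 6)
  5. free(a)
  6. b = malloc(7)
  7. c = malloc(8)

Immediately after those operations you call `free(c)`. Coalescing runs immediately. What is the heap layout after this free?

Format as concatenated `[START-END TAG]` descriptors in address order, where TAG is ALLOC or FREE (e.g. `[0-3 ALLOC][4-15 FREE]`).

Answer: [0-6 ALLOC][7-42 FREE]

Derivation:
Op 1: a = malloc(9) -> a = 0; heap: [0-8 ALLOC][9-42 FREE]
Op 2: a = realloc(a, 15) -> a = 0; heap: [0-14 ALLOC][15-42 FREE]
Op 3: a = realloc(a, 5) -> a = 0; heap: [0-4 ALLOC][5-42 FREE]
Op 4: a = realloc(a, 6) -> a = 0; heap: [0-5 ALLOC][6-42 FREE]
Op 5: free(a) -> (freed a); heap: [0-42 FREE]
Op 6: b = malloc(7) -> b = 0; heap: [0-6 ALLOC][7-42 FREE]
Op 7: c = malloc(8) -> c = 7; heap: [0-6 ALLOC][7-14 ALLOC][15-42 FREE]
free(c): c = 7 -> block [7-14 ALLOC]; mark free, coalesce with adjacent free neighbors -> [0-6 ALLOC][7-42 FREE]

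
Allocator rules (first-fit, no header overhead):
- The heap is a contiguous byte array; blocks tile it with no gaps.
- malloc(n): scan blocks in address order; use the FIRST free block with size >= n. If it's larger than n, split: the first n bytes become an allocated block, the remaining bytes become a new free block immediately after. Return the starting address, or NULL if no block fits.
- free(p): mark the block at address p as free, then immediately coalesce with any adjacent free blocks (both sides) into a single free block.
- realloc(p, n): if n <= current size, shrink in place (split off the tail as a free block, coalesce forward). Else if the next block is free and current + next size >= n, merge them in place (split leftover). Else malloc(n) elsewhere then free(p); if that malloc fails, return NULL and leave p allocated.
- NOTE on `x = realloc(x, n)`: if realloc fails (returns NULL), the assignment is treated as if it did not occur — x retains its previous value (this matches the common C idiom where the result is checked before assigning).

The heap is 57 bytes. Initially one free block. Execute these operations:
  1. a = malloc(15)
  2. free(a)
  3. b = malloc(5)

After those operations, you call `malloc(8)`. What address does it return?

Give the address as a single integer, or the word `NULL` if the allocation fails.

Answer: 5

Derivation:
Op 1: a = malloc(15) -> a = 0; heap: [0-14 ALLOC][15-56 FREE]
Op 2: free(a) -> (freed a); heap: [0-56 FREE]
Op 3: b = malloc(5) -> b = 0; heap: [0-4 ALLOC][5-56 FREE]
malloc(8): first-fit scan over [0-4 ALLOC][5-56 FREE] -> 5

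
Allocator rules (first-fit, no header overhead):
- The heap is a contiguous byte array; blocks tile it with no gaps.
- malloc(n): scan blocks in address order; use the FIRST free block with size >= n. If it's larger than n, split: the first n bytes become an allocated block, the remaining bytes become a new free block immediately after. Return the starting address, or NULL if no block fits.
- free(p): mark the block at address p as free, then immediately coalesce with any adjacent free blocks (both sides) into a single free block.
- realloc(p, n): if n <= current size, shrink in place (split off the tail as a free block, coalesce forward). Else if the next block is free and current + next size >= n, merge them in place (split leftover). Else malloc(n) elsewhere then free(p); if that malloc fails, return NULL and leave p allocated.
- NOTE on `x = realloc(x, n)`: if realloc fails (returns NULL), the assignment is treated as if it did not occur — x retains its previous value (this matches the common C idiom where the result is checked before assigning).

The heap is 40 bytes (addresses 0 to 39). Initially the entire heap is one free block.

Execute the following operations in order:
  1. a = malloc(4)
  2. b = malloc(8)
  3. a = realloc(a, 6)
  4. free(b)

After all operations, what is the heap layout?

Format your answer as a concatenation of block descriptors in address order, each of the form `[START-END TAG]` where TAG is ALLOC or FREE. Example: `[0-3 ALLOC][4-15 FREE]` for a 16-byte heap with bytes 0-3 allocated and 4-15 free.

Answer: [0-11 FREE][12-17 ALLOC][18-39 FREE]

Derivation:
Op 1: a = malloc(4) -> a = 0; heap: [0-3 ALLOC][4-39 FREE]
Op 2: b = malloc(8) -> b = 4; heap: [0-3 ALLOC][4-11 ALLOC][12-39 FREE]
Op 3: a = realloc(a, 6) -> a = 12; heap: [0-3 FREE][4-11 ALLOC][12-17 ALLOC][18-39 FREE]
Op 4: free(b) -> (freed b); heap: [0-11 FREE][12-17 ALLOC][18-39 FREE]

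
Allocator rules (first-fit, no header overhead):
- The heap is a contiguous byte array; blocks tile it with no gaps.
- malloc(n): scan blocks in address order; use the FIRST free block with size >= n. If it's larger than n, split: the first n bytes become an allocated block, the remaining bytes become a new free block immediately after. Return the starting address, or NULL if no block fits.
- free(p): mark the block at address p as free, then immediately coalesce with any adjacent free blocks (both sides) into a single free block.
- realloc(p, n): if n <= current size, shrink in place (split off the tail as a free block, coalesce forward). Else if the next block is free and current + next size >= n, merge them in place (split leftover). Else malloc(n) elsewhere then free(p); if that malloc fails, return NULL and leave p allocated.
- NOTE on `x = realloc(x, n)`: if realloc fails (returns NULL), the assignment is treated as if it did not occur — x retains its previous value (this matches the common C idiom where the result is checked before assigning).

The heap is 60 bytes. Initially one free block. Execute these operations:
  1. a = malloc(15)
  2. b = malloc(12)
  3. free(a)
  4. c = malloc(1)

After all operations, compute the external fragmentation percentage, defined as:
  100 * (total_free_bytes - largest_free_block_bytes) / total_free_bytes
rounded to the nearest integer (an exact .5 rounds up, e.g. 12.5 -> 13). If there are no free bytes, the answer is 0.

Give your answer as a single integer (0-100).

Answer: 30

Derivation:
Op 1: a = malloc(15) -> a = 0; heap: [0-14 ALLOC][15-59 FREE]
Op 2: b = malloc(12) -> b = 15; heap: [0-14 ALLOC][15-26 ALLOC][27-59 FREE]
Op 3: free(a) -> (freed a); heap: [0-14 FREE][15-26 ALLOC][27-59 FREE]
Op 4: c = malloc(1) -> c = 0; heap: [0-0 ALLOC][1-14 FREE][15-26 ALLOC][27-59 FREE]
Free blocks: [14 33] total_free=47 largest=33 -> 100*(47-33)/47 = 1400/47 ≈ 29.787 -> rounds to 30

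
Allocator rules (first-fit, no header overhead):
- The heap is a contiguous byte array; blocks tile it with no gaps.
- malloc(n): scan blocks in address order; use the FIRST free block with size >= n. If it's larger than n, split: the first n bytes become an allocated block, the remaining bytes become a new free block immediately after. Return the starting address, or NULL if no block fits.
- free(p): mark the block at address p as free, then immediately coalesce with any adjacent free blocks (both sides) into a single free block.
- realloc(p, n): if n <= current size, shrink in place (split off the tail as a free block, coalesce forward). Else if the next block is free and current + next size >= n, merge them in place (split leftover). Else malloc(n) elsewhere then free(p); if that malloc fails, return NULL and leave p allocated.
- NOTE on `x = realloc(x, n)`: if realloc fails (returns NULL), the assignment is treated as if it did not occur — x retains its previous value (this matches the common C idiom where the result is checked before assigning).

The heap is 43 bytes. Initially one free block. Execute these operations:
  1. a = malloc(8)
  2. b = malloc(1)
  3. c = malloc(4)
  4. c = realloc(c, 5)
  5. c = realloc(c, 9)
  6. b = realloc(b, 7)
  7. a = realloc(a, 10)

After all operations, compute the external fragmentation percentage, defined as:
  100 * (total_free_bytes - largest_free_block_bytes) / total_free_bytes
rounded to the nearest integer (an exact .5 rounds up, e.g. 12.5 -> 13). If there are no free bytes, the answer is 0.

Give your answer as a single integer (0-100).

Answer: 47

Derivation:
Op 1: a = malloc(8) -> a = 0; heap: [0-7 ALLOC][8-42 FREE]
Op 2: b = malloc(1) -> b = 8; heap: [0-7 ALLOC][8-8 ALLOC][9-42 FREE]
Op 3: c = malloc(4) -> c = 9; heap: [0-7 ALLOC][8-8 ALLOC][9-12 ALLOC][13-42 FREE]
Op 4: c = realloc(c, 5) -> c = 9; heap: [0-7 ALLOC][8-8 ALLOC][9-13 ALLOC][14-42 FREE]
Op 5: c = realloc(c, 9) -> c = 9; heap: [0-7 ALLOC][8-8 ALLOC][9-17 ALLOC][18-42 FREE]
Op 6: b = realloc(b, 7) -> b = 18; heap: [0-7 ALLOC][8-8 FREE][9-17 ALLOC][18-24 ALLOC][25-42 FREE]
Op 7: a = realloc(a, 10) -> a = 25; heap: [0-8 FREE][9-17 ALLOC][18-24 ALLOC][25-34 ALLOC][35-42 FREE]
Free blocks: [9 8] total_free=17 largest=9 -> 100*(17-9)/17 = 800/17 ≈ 47.059 -> rounds to 47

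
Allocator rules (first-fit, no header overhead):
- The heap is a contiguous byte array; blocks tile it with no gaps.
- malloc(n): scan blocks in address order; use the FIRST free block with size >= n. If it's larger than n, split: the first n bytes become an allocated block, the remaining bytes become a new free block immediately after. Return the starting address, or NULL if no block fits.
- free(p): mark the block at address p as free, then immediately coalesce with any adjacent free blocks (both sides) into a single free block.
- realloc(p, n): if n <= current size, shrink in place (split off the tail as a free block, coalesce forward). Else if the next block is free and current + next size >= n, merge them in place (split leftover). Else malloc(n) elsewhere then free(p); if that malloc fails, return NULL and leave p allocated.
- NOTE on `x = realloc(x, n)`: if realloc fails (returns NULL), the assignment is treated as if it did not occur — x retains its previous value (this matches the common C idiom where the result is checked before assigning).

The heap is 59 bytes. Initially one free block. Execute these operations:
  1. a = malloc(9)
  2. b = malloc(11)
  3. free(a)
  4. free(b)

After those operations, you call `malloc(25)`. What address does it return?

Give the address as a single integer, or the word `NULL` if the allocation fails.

Answer: 0

Derivation:
Op 1: a = malloc(9) -> a = 0; heap: [0-8 ALLOC][9-58 FREE]
Op 2: b = malloc(11) -> b = 9; heap: [0-8 ALLOC][9-19 ALLOC][20-58 FREE]
Op 3: free(a) -> (freed a); heap: [0-8 FREE][9-19 ALLOC][20-58 FREE]
Op 4: free(b) -> (freed b); heap: [0-58 FREE]
malloc(25): first-fit scan over [0-58 FREE] -> 0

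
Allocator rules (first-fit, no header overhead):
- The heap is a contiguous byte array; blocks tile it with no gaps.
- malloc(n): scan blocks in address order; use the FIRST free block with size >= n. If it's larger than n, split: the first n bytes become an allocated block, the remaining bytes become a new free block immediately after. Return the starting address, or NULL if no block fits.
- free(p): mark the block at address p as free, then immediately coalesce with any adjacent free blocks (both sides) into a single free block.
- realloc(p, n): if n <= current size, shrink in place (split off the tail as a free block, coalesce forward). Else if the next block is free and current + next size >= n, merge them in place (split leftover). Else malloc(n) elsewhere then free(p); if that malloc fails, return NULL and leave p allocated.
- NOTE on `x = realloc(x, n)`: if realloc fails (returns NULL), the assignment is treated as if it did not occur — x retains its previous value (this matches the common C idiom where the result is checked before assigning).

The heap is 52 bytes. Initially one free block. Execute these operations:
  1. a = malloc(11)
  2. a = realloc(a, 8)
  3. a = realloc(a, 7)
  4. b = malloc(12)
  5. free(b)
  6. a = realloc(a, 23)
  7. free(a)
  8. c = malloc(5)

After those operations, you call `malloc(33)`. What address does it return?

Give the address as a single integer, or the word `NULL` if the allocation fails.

Answer: 5

Derivation:
Op 1: a = malloc(11) -> a = 0; heap: [0-10 ALLOC][11-51 FREE]
Op 2: a = realloc(a, 8) -> a = 0; heap: [0-7 ALLOC][8-51 FREE]
Op 3: a = realloc(a, 7) -> a = 0; heap: [0-6 ALLOC][7-51 FREE]
Op 4: b = malloc(12) -> b = 7; heap: [0-6 ALLOC][7-18 ALLOC][19-51 FREE]
Op 5: free(b) -> (freed b); heap: [0-6 ALLOC][7-51 FREE]
Op 6: a = realloc(a, 23) -> a = 0; heap: [0-22 ALLOC][23-51 FREE]
Op 7: free(a) -> (freed a); heap: [0-51 FREE]
Op 8: c = malloc(5) -> c = 0; heap: [0-4 ALLOC][5-51 FREE]
malloc(33): first-fit scan over [0-4 ALLOC][5-51 FREE] -> 5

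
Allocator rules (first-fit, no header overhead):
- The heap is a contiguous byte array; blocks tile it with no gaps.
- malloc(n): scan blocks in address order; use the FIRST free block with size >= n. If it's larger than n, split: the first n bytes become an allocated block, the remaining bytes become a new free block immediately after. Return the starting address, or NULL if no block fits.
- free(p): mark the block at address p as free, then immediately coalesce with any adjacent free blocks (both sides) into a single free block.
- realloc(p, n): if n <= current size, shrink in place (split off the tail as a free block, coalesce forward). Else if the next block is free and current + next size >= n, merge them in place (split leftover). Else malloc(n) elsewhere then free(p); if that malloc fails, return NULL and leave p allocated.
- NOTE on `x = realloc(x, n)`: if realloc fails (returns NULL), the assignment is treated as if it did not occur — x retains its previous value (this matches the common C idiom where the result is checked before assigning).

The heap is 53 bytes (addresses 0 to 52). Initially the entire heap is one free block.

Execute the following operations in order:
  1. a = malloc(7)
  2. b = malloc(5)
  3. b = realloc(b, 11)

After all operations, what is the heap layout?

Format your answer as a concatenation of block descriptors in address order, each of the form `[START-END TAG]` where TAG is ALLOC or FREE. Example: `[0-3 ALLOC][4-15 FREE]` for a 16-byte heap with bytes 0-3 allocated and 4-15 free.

Op 1: a = malloc(7) -> a = 0; heap: [0-6 ALLOC][7-52 FREE]
Op 2: b = malloc(5) -> b = 7; heap: [0-6 ALLOC][7-11 ALLOC][12-52 FREE]
Op 3: b = realloc(b, 11) -> b = 7; heap: [0-6 ALLOC][7-17 ALLOC][18-52 FREE]

Answer: [0-6 ALLOC][7-17 ALLOC][18-52 FREE]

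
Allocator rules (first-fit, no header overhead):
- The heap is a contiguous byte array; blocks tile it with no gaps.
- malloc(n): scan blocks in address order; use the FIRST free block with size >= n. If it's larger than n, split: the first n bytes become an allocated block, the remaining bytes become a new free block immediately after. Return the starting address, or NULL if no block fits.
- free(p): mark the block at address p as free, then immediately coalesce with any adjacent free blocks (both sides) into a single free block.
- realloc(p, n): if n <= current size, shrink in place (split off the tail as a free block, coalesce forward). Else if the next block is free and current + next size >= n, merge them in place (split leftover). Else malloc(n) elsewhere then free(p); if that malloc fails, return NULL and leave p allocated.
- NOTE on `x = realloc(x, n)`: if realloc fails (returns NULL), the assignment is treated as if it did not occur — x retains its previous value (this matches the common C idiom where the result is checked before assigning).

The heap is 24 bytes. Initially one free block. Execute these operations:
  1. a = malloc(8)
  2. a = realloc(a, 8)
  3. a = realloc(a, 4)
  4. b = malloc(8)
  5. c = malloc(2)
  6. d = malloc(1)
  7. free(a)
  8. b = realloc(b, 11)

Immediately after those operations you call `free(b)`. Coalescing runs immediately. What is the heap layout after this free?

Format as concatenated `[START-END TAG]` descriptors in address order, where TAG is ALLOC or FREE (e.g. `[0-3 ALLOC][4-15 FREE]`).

Op 1: a = malloc(8) -> a = 0; heap: [0-7 ALLOC][8-23 FREE]
Op 2: a = realloc(a, 8) -> a = 0; heap: [0-7 ALLOC][8-23 FREE]
Op 3: a = realloc(a, 4) -> a = 0; heap: [0-3 ALLOC][4-23 FREE]
Op 4: b = malloc(8) -> b = 4; heap: [0-3 ALLOC][4-11 ALLOC][12-23 FREE]
Op 5: c = malloc(2) -> c = 12; heap: [0-3 ALLOC][4-11 ALLOC][12-13 ALLOC][14-23 FREE]
Op 6: d = malloc(1) -> d = 14; heap: [0-3 ALLOC][4-11 ALLOC][12-13 ALLOC][14-14 ALLOC][15-23 FREE]
Op 7: free(a) -> (freed a); heap: [0-3 FREE][4-11 ALLOC][12-13 ALLOC][14-14 ALLOC][15-23 FREE]
Op 8: b = realloc(b, 11) -> NULL (b unchanged); heap: [0-3 FREE][4-11 ALLOC][12-13 ALLOC][14-14 ALLOC][15-23 FREE]
free(b): b = 4 -> block [4-11 ALLOC]; mark free, coalesce with adjacent free neighbors -> [0-11 FREE][12-13 ALLOC][14-14 ALLOC][15-23 FREE]

Answer: [0-11 FREE][12-13 ALLOC][14-14 ALLOC][15-23 FREE]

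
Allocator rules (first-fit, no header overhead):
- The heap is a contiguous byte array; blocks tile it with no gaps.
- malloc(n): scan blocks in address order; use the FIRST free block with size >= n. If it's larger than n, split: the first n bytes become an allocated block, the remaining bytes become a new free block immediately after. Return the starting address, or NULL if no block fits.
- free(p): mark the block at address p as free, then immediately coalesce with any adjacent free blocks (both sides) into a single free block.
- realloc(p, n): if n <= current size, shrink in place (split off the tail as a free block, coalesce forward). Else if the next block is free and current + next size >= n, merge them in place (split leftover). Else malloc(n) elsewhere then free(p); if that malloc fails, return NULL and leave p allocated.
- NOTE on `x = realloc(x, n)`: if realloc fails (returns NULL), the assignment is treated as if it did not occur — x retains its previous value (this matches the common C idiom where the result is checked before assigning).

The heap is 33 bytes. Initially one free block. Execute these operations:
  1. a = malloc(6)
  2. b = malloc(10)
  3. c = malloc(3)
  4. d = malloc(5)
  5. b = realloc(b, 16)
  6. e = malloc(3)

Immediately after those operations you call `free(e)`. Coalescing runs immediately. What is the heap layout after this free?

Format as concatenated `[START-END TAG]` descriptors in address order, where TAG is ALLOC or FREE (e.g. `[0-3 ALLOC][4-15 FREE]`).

Answer: [0-5 ALLOC][6-15 ALLOC][16-18 ALLOC][19-23 ALLOC][24-32 FREE]

Derivation:
Op 1: a = malloc(6) -> a = 0; heap: [0-5 ALLOC][6-32 FREE]
Op 2: b = malloc(10) -> b = 6; heap: [0-5 ALLOC][6-15 ALLOC][16-32 FREE]
Op 3: c = malloc(3) -> c = 16; heap: [0-5 ALLOC][6-15 ALLOC][16-18 ALLOC][19-32 FREE]
Op 4: d = malloc(5) -> d = 19; heap: [0-5 ALLOC][6-15 ALLOC][16-18 ALLOC][19-23 ALLOC][24-32 FREE]
Op 5: b = realloc(b, 16) -> NULL (b unchanged); heap: [0-5 ALLOC][6-15 ALLOC][16-18 ALLOC][19-23 ALLOC][24-32 FREE]
Op 6: e = malloc(3) -> e = 24; heap: [0-5 ALLOC][6-15 ALLOC][16-18 ALLOC][19-23 ALLOC][24-26 ALLOC][27-32 FREE]
free(e): e = 24 -> block [24-26 ALLOC]; mark free, coalesce with adjacent free neighbors -> [0-5 ALLOC][6-15 ALLOC][16-18 ALLOC][19-23 ALLOC][24-32 FREE]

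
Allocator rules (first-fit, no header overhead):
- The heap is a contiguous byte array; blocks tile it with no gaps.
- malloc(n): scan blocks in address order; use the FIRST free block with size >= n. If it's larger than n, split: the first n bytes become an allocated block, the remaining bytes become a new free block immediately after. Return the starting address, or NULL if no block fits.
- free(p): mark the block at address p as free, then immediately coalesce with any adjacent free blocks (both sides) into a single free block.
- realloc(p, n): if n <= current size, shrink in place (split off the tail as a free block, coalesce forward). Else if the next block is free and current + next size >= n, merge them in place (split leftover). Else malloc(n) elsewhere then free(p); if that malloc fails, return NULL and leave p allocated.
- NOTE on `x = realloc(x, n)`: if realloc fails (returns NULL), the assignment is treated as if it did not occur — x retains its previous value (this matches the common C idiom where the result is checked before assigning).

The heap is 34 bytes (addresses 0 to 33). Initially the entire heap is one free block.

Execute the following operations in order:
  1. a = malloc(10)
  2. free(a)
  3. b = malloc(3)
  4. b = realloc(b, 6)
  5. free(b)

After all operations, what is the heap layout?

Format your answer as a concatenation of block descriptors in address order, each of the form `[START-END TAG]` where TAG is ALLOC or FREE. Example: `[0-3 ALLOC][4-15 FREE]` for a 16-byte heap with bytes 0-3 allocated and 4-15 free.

Answer: [0-33 FREE]

Derivation:
Op 1: a = malloc(10) -> a = 0; heap: [0-9 ALLOC][10-33 FREE]
Op 2: free(a) -> (freed a); heap: [0-33 FREE]
Op 3: b = malloc(3) -> b = 0; heap: [0-2 ALLOC][3-33 FREE]
Op 4: b = realloc(b, 6) -> b = 0; heap: [0-5 ALLOC][6-33 FREE]
Op 5: free(b) -> (freed b); heap: [0-33 FREE]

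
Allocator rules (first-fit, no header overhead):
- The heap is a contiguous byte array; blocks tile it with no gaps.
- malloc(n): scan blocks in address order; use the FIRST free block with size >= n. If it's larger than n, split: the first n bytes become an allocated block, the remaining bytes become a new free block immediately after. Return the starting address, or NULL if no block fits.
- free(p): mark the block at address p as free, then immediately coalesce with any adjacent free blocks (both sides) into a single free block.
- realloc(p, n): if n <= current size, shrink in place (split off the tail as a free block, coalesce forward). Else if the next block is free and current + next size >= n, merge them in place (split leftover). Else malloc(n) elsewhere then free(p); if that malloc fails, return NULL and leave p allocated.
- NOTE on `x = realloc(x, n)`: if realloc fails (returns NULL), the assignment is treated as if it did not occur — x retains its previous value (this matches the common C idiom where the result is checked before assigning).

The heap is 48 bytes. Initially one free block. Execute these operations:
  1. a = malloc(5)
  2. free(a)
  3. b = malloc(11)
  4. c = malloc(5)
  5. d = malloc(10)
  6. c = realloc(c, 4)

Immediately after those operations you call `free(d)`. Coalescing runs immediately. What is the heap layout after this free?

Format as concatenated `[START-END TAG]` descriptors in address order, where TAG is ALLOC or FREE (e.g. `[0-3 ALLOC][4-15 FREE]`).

Op 1: a = malloc(5) -> a = 0; heap: [0-4 ALLOC][5-47 FREE]
Op 2: free(a) -> (freed a); heap: [0-47 FREE]
Op 3: b = malloc(11) -> b = 0; heap: [0-10 ALLOC][11-47 FREE]
Op 4: c = malloc(5) -> c = 11; heap: [0-10 ALLOC][11-15 ALLOC][16-47 FREE]
Op 5: d = malloc(10) -> d = 16; heap: [0-10 ALLOC][11-15 ALLOC][16-25 ALLOC][26-47 FREE]
Op 6: c = realloc(c, 4) -> c = 11; heap: [0-10 ALLOC][11-14 ALLOC][15-15 FREE][16-25 ALLOC][26-47 FREE]
free(d): d = 16 -> block [16-25 ALLOC]; mark free, coalesce with adjacent free neighbors -> [0-10 ALLOC][11-14 ALLOC][15-47 FREE]

Answer: [0-10 ALLOC][11-14 ALLOC][15-47 FREE]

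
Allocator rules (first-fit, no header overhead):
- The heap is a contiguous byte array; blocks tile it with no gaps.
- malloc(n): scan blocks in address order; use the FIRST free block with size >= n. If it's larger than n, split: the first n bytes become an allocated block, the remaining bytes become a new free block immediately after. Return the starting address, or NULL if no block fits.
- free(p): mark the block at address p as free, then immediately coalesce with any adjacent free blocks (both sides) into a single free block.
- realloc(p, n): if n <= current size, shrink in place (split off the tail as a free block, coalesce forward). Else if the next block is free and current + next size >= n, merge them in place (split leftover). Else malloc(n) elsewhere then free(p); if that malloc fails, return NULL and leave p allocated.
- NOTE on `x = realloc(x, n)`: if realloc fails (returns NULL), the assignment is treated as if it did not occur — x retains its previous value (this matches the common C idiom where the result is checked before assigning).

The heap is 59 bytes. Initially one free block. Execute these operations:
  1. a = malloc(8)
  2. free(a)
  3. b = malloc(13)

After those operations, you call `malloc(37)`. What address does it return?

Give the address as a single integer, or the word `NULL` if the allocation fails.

Answer: 13

Derivation:
Op 1: a = malloc(8) -> a = 0; heap: [0-7 ALLOC][8-58 FREE]
Op 2: free(a) -> (freed a); heap: [0-58 FREE]
Op 3: b = malloc(13) -> b = 0; heap: [0-12 ALLOC][13-58 FREE]
malloc(37): first-fit scan over [0-12 ALLOC][13-58 FREE] -> 13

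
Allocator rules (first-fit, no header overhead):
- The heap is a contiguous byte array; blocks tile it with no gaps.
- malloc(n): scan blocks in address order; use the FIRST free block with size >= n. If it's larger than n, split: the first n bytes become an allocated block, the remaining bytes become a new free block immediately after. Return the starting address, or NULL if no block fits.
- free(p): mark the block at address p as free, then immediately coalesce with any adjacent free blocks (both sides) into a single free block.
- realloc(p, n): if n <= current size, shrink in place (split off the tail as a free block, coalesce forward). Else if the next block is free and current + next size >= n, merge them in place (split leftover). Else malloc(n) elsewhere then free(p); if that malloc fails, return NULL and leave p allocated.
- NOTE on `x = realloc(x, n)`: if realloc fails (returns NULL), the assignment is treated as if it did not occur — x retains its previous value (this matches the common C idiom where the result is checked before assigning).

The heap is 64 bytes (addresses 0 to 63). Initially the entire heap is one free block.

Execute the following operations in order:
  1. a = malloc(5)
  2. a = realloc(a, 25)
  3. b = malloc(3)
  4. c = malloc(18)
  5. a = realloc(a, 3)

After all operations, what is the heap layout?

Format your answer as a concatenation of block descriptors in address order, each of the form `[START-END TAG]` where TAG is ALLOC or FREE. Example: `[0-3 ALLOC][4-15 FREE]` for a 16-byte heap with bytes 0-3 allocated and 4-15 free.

Op 1: a = malloc(5) -> a = 0; heap: [0-4 ALLOC][5-63 FREE]
Op 2: a = realloc(a, 25) -> a = 0; heap: [0-24 ALLOC][25-63 FREE]
Op 3: b = malloc(3) -> b = 25; heap: [0-24 ALLOC][25-27 ALLOC][28-63 FREE]
Op 4: c = malloc(18) -> c = 28; heap: [0-24 ALLOC][25-27 ALLOC][28-45 ALLOC][46-63 FREE]
Op 5: a = realloc(a, 3) -> a = 0; heap: [0-2 ALLOC][3-24 FREE][25-27 ALLOC][28-45 ALLOC][46-63 FREE]

Answer: [0-2 ALLOC][3-24 FREE][25-27 ALLOC][28-45 ALLOC][46-63 FREE]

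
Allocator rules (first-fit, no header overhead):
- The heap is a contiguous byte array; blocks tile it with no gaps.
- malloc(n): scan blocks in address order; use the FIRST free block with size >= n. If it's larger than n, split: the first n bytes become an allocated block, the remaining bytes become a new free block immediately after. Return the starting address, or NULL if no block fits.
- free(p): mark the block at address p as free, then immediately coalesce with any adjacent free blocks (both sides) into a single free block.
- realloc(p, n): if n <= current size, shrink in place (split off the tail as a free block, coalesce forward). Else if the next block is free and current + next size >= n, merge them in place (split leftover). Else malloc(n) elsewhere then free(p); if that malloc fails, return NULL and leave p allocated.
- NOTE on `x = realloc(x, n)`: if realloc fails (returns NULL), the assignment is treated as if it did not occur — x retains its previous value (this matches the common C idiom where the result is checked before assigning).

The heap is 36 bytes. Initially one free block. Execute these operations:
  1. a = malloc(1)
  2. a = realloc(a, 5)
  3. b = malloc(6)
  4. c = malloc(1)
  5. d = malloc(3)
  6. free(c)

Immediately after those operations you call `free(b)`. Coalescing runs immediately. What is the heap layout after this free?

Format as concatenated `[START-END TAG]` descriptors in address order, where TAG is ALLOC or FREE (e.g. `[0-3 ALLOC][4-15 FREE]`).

Op 1: a = malloc(1) -> a = 0; heap: [0-0 ALLOC][1-35 FREE]
Op 2: a = realloc(a, 5) -> a = 0; heap: [0-4 ALLOC][5-35 FREE]
Op 3: b = malloc(6) -> b = 5; heap: [0-4 ALLOC][5-10 ALLOC][11-35 FREE]
Op 4: c = malloc(1) -> c = 11; heap: [0-4 ALLOC][5-10 ALLOC][11-11 ALLOC][12-35 FREE]
Op 5: d = malloc(3) -> d = 12; heap: [0-4 ALLOC][5-10 ALLOC][11-11 ALLOC][12-14 ALLOC][15-35 FREE]
Op 6: free(c) -> (freed c); heap: [0-4 ALLOC][5-10 ALLOC][11-11 FREE][12-14 ALLOC][15-35 FREE]
free(b): b = 5 -> block [5-10 ALLOC]; mark free, coalesce with adjacent free neighbors -> [0-4 ALLOC][5-11 FREE][12-14 ALLOC][15-35 FREE]

Answer: [0-4 ALLOC][5-11 FREE][12-14 ALLOC][15-35 FREE]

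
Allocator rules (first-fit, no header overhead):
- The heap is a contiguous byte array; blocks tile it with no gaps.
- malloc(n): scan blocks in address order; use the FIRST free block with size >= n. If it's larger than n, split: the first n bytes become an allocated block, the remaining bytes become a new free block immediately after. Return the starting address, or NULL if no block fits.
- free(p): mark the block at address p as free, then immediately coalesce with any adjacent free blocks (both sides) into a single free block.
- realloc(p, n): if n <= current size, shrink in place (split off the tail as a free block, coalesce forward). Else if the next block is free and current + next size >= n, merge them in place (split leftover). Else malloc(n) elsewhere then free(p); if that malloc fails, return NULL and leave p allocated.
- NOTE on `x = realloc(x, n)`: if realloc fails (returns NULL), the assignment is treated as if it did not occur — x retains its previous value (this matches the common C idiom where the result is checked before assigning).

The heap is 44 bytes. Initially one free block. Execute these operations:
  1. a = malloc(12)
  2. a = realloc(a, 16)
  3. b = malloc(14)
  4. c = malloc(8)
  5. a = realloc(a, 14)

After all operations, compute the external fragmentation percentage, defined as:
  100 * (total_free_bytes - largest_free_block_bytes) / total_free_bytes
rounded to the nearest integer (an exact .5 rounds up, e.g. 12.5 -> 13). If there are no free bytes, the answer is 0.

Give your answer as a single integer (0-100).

Op 1: a = malloc(12) -> a = 0; heap: [0-11 ALLOC][12-43 FREE]
Op 2: a = realloc(a, 16) -> a = 0; heap: [0-15 ALLOC][16-43 FREE]
Op 3: b = malloc(14) -> b = 16; heap: [0-15 ALLOC][16-29 ALLOC][30-43 FREE]
Op 4: c = malloc(8) -> c = 30; heap: [0-15 ALLOC][16-29 ALLOC][30-37 ALLOC][38-43 FREE]
Op 5: a = realloc(a, 14) -> a = 0; heap: [0-13 ALLOC][14-15 FREE][16-29 ALLOC][30-37 ALLOC][38-43 FREE]
Free blocks: [2 6] total_free=8 largest=6 -> 100*(8-6)/8 = 200/8 = 25

Answer: 25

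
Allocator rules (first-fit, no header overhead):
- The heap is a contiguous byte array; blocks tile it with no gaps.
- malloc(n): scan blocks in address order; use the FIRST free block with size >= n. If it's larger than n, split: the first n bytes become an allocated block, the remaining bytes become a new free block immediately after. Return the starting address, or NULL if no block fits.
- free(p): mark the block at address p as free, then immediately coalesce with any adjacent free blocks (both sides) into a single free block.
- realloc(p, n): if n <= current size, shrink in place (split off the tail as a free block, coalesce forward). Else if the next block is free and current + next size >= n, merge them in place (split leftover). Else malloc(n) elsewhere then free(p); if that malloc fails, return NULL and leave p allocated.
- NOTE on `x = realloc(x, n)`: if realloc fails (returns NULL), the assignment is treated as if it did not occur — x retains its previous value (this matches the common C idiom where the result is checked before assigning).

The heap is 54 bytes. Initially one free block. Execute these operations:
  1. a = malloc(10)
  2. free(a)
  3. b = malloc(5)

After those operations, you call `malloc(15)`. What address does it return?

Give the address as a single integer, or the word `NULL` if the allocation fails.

Op 1: a = malloc(10) -> a = 0; heap: [0-9 ALLOC][10-53 FREE]
Op 2: free(a) -> (freed a); heap: [0-53 FREE]
Op 3: b = malloc(5) -> b = 0; heap: [0-4 ALLOC][5-53 FREE]
malloc(15): first-fit scan over [0-4 ALLOC][5-53 FREE] -> 5

Answer: 5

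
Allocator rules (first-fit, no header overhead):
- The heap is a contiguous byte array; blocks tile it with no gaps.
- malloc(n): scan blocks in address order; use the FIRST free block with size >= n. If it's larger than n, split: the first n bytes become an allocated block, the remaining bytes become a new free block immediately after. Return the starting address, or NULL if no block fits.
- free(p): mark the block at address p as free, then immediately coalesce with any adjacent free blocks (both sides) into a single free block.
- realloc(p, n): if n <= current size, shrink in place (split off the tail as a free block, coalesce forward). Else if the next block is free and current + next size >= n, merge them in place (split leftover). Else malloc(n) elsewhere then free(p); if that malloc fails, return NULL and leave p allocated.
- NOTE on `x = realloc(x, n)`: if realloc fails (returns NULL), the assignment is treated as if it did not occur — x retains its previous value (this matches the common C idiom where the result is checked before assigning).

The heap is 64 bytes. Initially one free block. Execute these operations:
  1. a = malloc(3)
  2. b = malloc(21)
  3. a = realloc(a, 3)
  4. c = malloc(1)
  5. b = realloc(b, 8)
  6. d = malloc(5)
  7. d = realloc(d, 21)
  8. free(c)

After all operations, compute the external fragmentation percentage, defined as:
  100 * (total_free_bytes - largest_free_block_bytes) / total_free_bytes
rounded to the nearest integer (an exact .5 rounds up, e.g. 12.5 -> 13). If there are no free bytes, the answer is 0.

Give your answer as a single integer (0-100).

Op 1: a = malloc(3) -> a = 0; heap: [0-2 ALLOC][3-63 FREE]
Op 2: b = malloc(21) -> b = 3; heap: [0-2 ALLOC][3-23 ALLOC][24-63 FREE]
Op 3: a = realloc(a, 3) -> a = 0; heap: [0-2 ALLOC][3-23 ALLOC][24-63 FREE]
Op 4: c = malloc(1) -> c = 24; heap: [0-2 ALLOC][3-23 ALLOC][24-24 ALLOC][25-63 FREE]
Op 5: b = realloc(b, 8) -> b = 3; heap: [0-2 ALLOC][3-10 ALLOC][11-23 FREE][24-24 ALLOC][25-63 FREE]
Op 6: d = malloc(5) -> d = 11; heap: [0-2 ALLOC][3-10 ALLOC][11-15 ALLOC][16-23 FREE][24-24 ALLOC][25-63 FREE]
Op 7: d = realloc(d, 21) -> d = 25; heap: [0-2 ALLOC][3-10 ALLOC][11-23 FREE][24-24 ALLOC][25-45 ALLOC][46-63 FREE]
Op 8: free(c) -> (freed c); heap: [0-2 ALLOC][3-10 ALLOC][11-24 FREE][25-45 ALLOC][46-63 FREE]
Free blocks: [14 18] total_free=32 largest=18 -> 100*(32-18)/32 = 1400/32 = 43.75 -> rounds to 44

Answer: 44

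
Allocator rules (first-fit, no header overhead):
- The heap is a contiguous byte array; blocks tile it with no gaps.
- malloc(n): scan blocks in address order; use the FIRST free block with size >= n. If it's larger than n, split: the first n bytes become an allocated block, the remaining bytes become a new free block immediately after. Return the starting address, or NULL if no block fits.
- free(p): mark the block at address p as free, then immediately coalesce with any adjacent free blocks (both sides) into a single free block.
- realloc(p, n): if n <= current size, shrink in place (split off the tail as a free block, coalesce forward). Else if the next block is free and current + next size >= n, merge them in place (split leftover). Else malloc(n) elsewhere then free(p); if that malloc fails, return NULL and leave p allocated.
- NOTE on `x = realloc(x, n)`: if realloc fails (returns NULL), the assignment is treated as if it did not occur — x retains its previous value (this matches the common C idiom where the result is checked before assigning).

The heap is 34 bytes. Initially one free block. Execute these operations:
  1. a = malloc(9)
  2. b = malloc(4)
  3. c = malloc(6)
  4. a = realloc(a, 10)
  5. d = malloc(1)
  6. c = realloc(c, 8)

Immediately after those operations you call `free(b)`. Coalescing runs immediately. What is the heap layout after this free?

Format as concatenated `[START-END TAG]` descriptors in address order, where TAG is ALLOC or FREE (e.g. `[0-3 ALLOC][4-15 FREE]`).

Answer: [0-0 ALLOC][1-8 ALLOC][9-18 FREE][19-28 ALLOC][29-33 FREE]

Derivation:
Op 1: a = malloc(9) -> a = 0; heap: [0-8 ALLOC][9-33 FREE]
Op 2: b = malloc(4) -> b = 9; heap: [0-8 ALLOC][9-12 ALLOC][13-33 FREE]
Op 3: c = malloc(6) -> c = 13; heap: [0-8 ALLOC][9-12 ALLOC][13-18 ALLOC][19-33 FREE]
Op 4: a = realloc(a, 10) -> a = 19; heap: [0-8 FREE][9-12 ALLOC][13-18 ALLOC][19-28 ALLOC][29-33 FREE]
Op 5: d = malloc(1) -> d = 0; heap: [0-0 ALLOC][1-8 FREE][9-12 ALLOC][13-18 ALLOC][19-28 ALLOC][29-33 FREE]
Op 6: c = realloc(c, 8) -> c = 1; heap: [0-0 ALLOC][1-8 ALLOC][9-12 ALLOC][13-18 FREE][19-28 ALLOC][29-33 FREE]
free(b): b = 9 -> block [9-12 ALLOC]; mark free, coalesce with adjacent free neighbors -> [0-0 ALLOC][1-8 ALLOC][9-18 FREE][19-28 ALLOC][29-33 FREE]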